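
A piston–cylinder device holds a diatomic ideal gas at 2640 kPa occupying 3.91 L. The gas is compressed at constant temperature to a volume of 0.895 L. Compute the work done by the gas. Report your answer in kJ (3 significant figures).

Isothermal: W = nRT ln(V₂/V₁) = P₁V₁ ln(V₂/V₁).
P₁V₁ = (2640 kPa)(3.91 L) = 10322 J.
W = 10322 × ln(0.895/3.91) = 10322 × -1.474
W_by_gas = -15220 J.

W ≈ -15.2 kJ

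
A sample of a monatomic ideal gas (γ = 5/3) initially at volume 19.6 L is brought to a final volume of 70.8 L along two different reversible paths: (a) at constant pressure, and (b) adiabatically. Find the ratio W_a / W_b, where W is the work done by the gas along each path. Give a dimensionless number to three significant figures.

W_a / W_b ≈ 3.03

Path (a) isobaric: W = P₁(V₂ − V₁) → W_a/(P₁V₁) = 2.612.
Path (b) adiabatic: W = P₁V₁(1 − (V₁/V₂)^(γ−1))/(γ−1) → W_b/(P₁V₁) = 0.8629.
W_a / W_b = 2.612 / 0.8629 = 3.027.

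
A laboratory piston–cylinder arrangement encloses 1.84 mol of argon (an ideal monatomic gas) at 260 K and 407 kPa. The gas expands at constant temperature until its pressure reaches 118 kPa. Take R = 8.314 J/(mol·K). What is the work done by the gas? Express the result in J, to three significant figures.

Isothermal process: W = nRT ln(V₂/V₁) = nRT ln(P₁/P₂).
W = (1.84)(8.314)(260) × ln(407/118)
  = 3977 × ln(3.449) = 3977 × 1.238
W_by_gas = 4925 J.

W ≈ 4920 J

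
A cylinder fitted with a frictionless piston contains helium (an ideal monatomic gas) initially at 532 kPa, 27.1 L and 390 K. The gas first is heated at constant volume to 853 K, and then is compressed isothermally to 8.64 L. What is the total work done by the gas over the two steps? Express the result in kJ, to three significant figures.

Step 1 (isochoric): W = 0 (constant volume).
After step 1: P = 1164 kPa (V unchanged).
Step 2 (isothermal): W = P₁V₁ ln(V₂/V₁) = (31533) ln(8.64/27.1) = -36046 J.
W_total = 0 − 36046 = -36046 J.

W_total ≈ -36.0 kJ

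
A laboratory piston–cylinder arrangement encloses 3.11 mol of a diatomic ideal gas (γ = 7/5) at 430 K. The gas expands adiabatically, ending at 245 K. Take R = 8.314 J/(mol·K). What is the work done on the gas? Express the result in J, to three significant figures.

W ≈ -12000 J

Adiabatic ⇒ Q = 0, so W_by = −ΔU = nCᵥ(T₁ − T₂).
Cᵥ = 5R/2 = 20.79 J/(mol·K).
W = (3.11)(20.79)(430 − 245) = 11959 J.
Work on gas = −W_by = -11959 J.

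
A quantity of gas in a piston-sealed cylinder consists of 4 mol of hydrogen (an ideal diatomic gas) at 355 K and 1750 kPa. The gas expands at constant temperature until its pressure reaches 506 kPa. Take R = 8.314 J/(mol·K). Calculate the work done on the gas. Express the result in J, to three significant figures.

Isothermal process: W = nRT ln(V₂/V₁) = nRT ln(P₁/P₂).
W = (4)(8.314)(355) × ln(1750/506)
  = 11806 × ln(3.458) = 11806 × 1.241
W_by_gas = 14649 J; work on gas = −W_by = -14649 J.

W ≈ -14600 J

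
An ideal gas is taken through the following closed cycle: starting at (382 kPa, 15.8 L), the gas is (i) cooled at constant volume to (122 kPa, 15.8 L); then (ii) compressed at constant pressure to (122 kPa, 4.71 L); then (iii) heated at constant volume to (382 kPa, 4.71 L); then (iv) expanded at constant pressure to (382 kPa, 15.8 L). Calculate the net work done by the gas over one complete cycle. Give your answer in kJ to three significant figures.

Constant-volume legs do no work.
W(ii) = (122)(4.71 − 15.8) = -1353 J; W(iv) = (382)(15.8 − 4.71) = 4236 J.
W_net = -1353 + 4236 = 2883 J (the clockwise enclosed area).

W_net ≈ 2.88 kJ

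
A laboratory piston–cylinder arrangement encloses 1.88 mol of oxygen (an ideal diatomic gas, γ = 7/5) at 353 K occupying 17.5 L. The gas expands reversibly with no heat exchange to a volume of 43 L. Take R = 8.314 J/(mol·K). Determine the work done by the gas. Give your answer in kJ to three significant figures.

Adiabatic: TV^(γ−1) = const with γ = 7/5.
T₂ = T₁ (V₁/V₂)^(γ−1) = 353 × (17.5/43)^0.4 = 353 × 0.698 = 246.4 K.
W_by = nCᵥ(T₁ − T₂) = (1.88)(20.79)(353 − 246.4) = 4166 J.

W ≈ 4.17 kJ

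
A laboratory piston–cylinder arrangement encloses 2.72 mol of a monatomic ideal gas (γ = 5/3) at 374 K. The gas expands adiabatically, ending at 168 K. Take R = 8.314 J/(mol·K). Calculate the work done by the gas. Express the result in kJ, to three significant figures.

Adiabatic ⇒ Q = 0, so W_by = −ΔU = nCᵥ(T₁ − T₂).
Cᵥ = 3R/2 = 12.47 J/(mol·K).
W = (2.72)(12.47)(374 − 168) = 6988 J.

W ≈ 6.99 kJ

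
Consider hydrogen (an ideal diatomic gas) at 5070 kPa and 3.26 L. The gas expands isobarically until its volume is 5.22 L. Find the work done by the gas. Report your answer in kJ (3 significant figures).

Isobaric: W = P ΔV.
W = (5070 kPa)(5.22 − 3.26 L) = (5070)(1.96) = 9937 J.

W ≈ 9.94 kJ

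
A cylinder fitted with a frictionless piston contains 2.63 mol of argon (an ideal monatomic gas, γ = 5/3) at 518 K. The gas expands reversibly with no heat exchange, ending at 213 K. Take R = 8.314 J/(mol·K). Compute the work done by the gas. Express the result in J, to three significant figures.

W ≈ 10000 J

Adiabatic ⇒ Q = 0, so W_by = −ΔU = nCᵥ(T₁ − T₂).
Cᵥ = 3R/2 = 12.47 J/(mol·K).
W = (2.63)(12.47)(518 − 213) = 10004 J.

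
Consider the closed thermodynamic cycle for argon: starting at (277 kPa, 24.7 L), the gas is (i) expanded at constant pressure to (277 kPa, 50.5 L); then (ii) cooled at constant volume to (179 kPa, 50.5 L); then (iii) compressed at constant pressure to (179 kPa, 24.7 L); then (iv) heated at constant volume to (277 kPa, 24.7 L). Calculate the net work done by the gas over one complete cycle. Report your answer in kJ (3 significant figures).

Constant-volume legs do no work.
W(i) = (277)(50.5 − 24.7) = 7147 J; W(iii) = (179)(24.7 − 50.5) = -4618 J.
W_net = 7147 − 4618 = 2528 J (the clockwise enclosed area).

W_net ≈ 2.53 kJ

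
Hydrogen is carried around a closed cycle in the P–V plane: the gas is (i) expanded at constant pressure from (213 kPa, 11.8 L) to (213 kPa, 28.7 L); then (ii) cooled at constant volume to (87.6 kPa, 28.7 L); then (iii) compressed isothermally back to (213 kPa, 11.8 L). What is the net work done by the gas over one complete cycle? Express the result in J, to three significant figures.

W_net ≈ 1370 J

Leg (i): W = PΔV = (213)(28.7 − 11.8) = 3600 J.
Leg (ii): W = 0.
Leg (iii): W = PᵢVᵢ ln(V_f/Vᵢ) = (2514) ln(11.8/28.7) = -2235 J.
W_net = 3600 − 2235 = 1365 J.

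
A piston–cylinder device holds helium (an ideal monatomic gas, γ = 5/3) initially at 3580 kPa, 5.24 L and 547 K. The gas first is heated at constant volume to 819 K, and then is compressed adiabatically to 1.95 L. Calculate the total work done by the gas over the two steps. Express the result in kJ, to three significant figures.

W_total ≈ -39.3 kJ

Step 1 (isochoric): W = 0 (constant volume).
After step 1: P = 5360 kPa (V unchanged).
Step 2 (adiabatic): W = (P₁V₁ − P₂V₂)/(γ−1) = (28087 − 54289)/0.667 = -39302 J.
W_total = 0 − 39302 = -39302 J.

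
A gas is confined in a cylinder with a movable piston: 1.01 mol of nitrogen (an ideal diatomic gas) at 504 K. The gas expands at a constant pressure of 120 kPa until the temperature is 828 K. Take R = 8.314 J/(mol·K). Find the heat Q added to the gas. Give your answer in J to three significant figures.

Q ≈ 9520 J

Isobaric: W = nRΔT = (1.01)(8.314)(324) = 2721 J.
ΔU = nCᵥΔT with Cᵥ = 5R/2: ΔU = (1.01)(20.79)(324) = 6802 J.
Q = ΔU + W = 6802 + 2721 = 9522 J.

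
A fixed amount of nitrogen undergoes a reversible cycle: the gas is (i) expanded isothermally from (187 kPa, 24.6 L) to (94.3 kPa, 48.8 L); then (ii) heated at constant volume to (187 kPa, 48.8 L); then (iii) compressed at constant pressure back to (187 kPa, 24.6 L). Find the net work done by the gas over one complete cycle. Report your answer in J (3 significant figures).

Leg (i): W = PᵢVᵢ ln(V_f/Vᵢ) = (4600) ln(48.8/24.6) = 3151 J.
Leg (ii): W = 0.
Leg (iii): W = PΔV = (187)(24.6 − 48.8) = -4525 J.
W_net = 3151 − 4525 = -1374 J.

W_net ≈ -1370 J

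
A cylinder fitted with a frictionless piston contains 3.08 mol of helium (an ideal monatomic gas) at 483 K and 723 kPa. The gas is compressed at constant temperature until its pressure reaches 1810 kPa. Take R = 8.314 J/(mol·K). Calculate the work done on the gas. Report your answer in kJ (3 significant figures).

Isothermal process: W = nRT ln(V₂/V₁) = nRT ln(P₁/P₂).
W = (3.08)(8.314)(483) × ln(723/1810)
  = 12368 × ln(0.3994) = 12368 × -0.9177
W_by_gas = -11350 J; work on gas = −W_by = 11350 J.

W ≈ 11.3 kJ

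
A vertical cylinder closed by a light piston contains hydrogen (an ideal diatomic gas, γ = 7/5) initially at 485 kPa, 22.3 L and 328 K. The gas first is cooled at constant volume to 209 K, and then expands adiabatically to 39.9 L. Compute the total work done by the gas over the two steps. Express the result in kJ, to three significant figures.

W_total ≈ 3.58 kJ

Step 1 (isochoric): W = 0 (constant volume).
After step 1: P = 309 kPa (V unchanged).
Step 2 (adiabatic): W = (P₁V₁ − P₂V₂)/(γ−1) = (6892 − 5461)/0.4 = 3577 J.
W_total = 0 + 3577 = 3577 J.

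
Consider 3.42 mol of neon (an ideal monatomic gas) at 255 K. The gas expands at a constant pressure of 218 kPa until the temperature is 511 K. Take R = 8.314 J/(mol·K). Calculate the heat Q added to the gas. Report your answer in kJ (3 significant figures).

Q ≈ 18.2 kJ

Isobaric: W = nRΔT = (3.42)(8.314)(256) = 7279 J.
ΔU = nCᵥΔT with Cᵥ = 3R/2: ΔU = (3.42)(12.47)(256) = 10919 J.
Q = ΔU + W = 10919 + 7279 = 18198 J.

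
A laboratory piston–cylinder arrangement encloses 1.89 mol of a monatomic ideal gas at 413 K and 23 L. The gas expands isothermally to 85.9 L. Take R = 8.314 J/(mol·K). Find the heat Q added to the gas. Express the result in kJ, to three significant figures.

Isothermal ⇒ ΔU = 0, so Q = W = nRT ln(V₂/V₁).
Q = (1.89)(8.314)(413) ln(85.9/23) = 6490 × 1.318 = 8551 J.

Q ≈ 8.55 kJ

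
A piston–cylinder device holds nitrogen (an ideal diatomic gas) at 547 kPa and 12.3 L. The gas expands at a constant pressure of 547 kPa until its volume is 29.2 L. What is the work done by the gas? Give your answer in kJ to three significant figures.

Isobaric: W = P ΔV.
W = (547 kPa)(29.2 − 12.3 L) = (547)(16.9) = 9244 J.

W ≈ 9.24 kJ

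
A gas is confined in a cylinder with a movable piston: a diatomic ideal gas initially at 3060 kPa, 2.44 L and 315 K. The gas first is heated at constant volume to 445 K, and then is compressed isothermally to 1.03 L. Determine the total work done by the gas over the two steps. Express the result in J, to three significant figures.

W_total ≈ -9100 J

Step 1 (isochoric): W = 0 (constant volume).
After step 1: P = 4323 kPa (V unchanged).
Step 2 (isothermal): W = P₁V₁ ln(V₂/V₁) = (10548) ln(1.03/2.44) = -9097 J.
W_total = 0 − 9097 = -9097 J.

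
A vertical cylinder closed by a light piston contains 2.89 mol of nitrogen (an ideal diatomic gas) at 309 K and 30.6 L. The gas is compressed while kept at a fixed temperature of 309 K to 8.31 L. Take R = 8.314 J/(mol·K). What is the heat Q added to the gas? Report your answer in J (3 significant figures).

Isothermal ⇒ ΔU = 0, so Q = W = nRT ln(V₂/V₁).
Q = (2.89)(8.314)(309) ln(8.31/30.6) = 7424 × -1.304 = -9678 J.

Q ≈ -9680 J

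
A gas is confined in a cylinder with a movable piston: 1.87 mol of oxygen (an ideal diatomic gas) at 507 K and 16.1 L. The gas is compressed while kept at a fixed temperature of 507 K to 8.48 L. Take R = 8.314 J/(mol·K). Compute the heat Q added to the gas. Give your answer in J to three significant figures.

Isothermal ⇒ ΔU = 0, so Q = W = nRT ln(V₂/V₁).
Q = (1.87)(8.314)(507) ln(8.48/16.1) = 7882 × -0.6411 = -5053 J.

Q ≈ -5050 J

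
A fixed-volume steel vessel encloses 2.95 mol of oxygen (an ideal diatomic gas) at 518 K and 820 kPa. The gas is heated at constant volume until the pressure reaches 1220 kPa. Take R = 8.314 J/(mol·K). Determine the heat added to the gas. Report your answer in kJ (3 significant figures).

Q ≈ 15.5 kJ

Constant volume ⇒ W = 0, so Q = ΔU = nCᵥΔT with Cᵥ = 5R/2 = 20.79 J/(mol·K).
At constant V, T₂/T₁ = P₂/P₁ ⇒ ΔT = T₁(P₂/P₁ − 1) = 518·(1220/820 − 1) = 252.7 K.
ΔU = (2.95)(20.79)(252.7) = 15493 J.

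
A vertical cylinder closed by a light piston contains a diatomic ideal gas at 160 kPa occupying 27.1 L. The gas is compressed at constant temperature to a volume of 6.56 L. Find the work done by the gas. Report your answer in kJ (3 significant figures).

W ≈ -6.15 kJ

Isothermal: W = nRT ln(V₂/V₁) = P₁V₁ ln(V₂/V₁).
P₁V₁ = (160 kPa)(27.1 L) = 4336 J.
W = 4336 × ln(6.56/27.1) = 4336 × -1.419
W_by_gas = -6151 J.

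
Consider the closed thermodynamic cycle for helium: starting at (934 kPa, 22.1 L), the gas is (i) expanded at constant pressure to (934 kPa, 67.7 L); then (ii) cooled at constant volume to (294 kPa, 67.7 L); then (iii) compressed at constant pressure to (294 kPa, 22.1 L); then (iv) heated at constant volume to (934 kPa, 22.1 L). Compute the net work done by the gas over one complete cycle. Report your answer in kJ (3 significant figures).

Constant-volume legs do no work.
W(i) = (934)(67.7 − 22.1) = 42590 J; W(iii) = (294)(22.1 − 67.7) = -13406 J.
W_net = 42590 − 13406 = 29184 J (the clockwise enclosed area).

W_net ≈ 29.2 kJ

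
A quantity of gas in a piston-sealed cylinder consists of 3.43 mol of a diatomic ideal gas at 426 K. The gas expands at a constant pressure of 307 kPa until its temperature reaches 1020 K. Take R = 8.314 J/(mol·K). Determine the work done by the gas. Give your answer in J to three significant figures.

Isobaric: W = P ΔV = nR ΔT.
W = (3.43)(8.314)(1020 − 426) = 16939 J.

W ≈ 16900 J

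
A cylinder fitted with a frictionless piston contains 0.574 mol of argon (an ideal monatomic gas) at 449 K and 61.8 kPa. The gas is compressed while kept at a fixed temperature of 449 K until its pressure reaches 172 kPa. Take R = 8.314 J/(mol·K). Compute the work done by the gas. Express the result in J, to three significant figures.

W ≈ -2190 J

Isothermal process: W = nRT ln(V₂/V₁) = nRT ln(P₁/P₂).
W = (0.574)(8.314)(449) × ln(61.8/172)
  = 2143 × ln(0.3593) = 2143 × -1.024
W_by_gas = -2193 J.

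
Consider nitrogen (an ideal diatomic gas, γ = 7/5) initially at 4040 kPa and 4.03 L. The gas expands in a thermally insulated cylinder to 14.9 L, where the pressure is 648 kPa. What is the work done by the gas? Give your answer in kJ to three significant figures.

W ≈ 16.6 kJ

Adiabatic: W = (P₁V₁ − P₂V₂)/(γ − 1) with γ = 7/5.
P₁V₁ = 16281 J, P₂V₂ = 9655 J.
W = (16281 − 9655) / 0.4 = 16565 J.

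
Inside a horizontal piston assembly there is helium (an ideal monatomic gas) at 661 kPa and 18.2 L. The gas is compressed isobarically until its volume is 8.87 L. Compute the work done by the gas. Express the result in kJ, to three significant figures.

W ≈ -6.17 kJ

Isobaric: W = P ΔV.
W = (661 kPa)(8.87 − 18.2 L) = (661)(-9.33) = -6167 J.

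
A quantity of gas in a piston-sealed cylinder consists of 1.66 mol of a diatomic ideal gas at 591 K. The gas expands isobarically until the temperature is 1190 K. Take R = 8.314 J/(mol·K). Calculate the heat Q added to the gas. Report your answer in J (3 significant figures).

Q ≈ 28900 J

Isobaric: W = nRΔT = (1.66)(8.314)(599) = 8267 J.
ΔU = nCᵥΔT with Cᵥ = 5R/2: ΔU = (1.66)(20.79)(599) = 20667 J.
Q = ΔU + W = 20667 + 8267 = 28934 J.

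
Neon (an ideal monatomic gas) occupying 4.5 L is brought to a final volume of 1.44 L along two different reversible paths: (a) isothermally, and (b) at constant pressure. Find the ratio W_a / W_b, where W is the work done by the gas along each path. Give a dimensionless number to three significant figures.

Path (a) isothermal: W = P₁V₁ ln(V₂/V₁) → W_a/(P₁V₁) = -1.139.
Path (b) isobaric: W = P₁(V₂ − V₁) → W_b/(P₁V₁) = -0.68.
W_a / W_b = -1.139 / -0.68 = 1.676.

W_a / W_b ≈ 1.68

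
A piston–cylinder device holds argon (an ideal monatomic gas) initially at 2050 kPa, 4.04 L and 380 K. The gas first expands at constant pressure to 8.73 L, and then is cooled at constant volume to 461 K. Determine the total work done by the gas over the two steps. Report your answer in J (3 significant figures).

W_total ≈ 9610 J

Step 1 (isobaric): W = PΔV = (2050 kPa)(8.73 − 4.04 L) = 9614 J.
Step 2 (isochoric): W = 0 (constant volume).
W_total = 9614 + 0 = 9614 J.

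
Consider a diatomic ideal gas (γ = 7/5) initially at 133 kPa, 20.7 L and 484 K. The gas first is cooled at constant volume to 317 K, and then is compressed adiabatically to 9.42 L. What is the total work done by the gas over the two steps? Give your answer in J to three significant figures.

Step 1 (isochoric): W = 0 (constant volume).
After step 1: P = 87.11 kPa (V unchanged).
Step 2 (adiabatic): W = (P₁V₁ − P₂V₂)/(γ−1) = (1803 − 2471)/0.4 = -1669 J.
W_total = 0 − 1669 = -1669 J.

W_total ≈ -1670 J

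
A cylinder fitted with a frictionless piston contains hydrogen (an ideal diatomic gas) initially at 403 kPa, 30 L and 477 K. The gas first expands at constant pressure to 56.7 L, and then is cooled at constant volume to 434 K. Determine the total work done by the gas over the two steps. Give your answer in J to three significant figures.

W_total ≈ 10800 J

Step 1 (isobaric): W = PΔV = (403 kPa)(56.7 − 30 L) = 10760 J.
Step 2 (isochoric): W = 0 (constant volume).
W_total = 10760 + 0 = 10760 J.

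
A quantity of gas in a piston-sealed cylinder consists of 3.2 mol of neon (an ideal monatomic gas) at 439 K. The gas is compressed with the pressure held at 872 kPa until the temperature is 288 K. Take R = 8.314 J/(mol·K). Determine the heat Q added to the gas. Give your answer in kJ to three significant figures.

Q ≈ -10.0 kJ

Isobaric: W = nRΔT = (3.2)(8.314)(-151) = -4017 J.
ΔU = nCᵥΔT with Cᵥ = 3R/2: ΔU = (3.2)(12.47)(-151) = -6026 J.
Q = ΔU + W = -6026 − 4017 = -10043 J.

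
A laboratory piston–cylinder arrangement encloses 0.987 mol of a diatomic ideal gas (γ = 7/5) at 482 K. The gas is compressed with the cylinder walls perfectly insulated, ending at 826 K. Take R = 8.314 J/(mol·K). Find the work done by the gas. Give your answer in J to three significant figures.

W ≈ -7060 J

Adiabatic ⇒ Q = 0, so W_by = −ΔU = nCᵥ(T₁ − T₂).
Cᵥ = 5R/2 = 20.79 J/(mol·K).
W = (0.987)(20.79)(482 − 826) = -7057 J.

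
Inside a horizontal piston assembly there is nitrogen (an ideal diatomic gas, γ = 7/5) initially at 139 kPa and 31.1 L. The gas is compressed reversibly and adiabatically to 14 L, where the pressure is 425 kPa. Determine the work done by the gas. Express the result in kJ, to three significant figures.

W ≈ -4.07 kJ

Adiabatic: W = (P₁V₁ − P₂V₂)/(γ − 1) with γ = 7/5.
P₁V₁ = 4323 J, P₂V₂ = 5950 J.
W = (4323 − 5950) / 0.4 = -4068 J.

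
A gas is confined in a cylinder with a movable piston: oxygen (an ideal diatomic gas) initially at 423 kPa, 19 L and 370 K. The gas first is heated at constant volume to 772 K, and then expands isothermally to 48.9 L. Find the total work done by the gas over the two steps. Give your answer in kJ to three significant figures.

Step 1 (isochoric): W = 0 (constant volume).
After step 1: P = 882.6 kPa (V unchanged).
Step 2 (isothermal): W = P₁V₁ ln(V₂/V₁) = (16769) ln(48.9/19) = 15852 J.
W_total = 0 + 15852 = 15852 J.

W_total ≈ 15.9 kJ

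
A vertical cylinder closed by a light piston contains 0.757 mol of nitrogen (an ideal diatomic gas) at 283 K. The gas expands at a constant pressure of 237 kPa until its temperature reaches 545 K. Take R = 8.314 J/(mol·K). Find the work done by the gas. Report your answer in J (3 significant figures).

Isobaric: W = P ΔV = nR ΔT.
W = (0.757)(8.314)(545 − 283) = 1649 J.

W ≈ 1650 J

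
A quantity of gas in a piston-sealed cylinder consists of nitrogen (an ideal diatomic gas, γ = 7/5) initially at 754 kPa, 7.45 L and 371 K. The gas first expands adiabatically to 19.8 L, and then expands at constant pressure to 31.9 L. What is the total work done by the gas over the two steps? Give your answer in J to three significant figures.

W_total ≈ 6870 J

Step 1 (adiabatic): W = (P₁V₁ − P₂V₂)/(γ−1) = (5617 − 3799)/0.4 = 4545 J.
After step 1: P = 191.9 kPa, V = 19.8 L, T = 250.9 K.
Step 2 (isobaric): W = PΔV = (191.9 kPa)(31.9 − 19.8 L) = 2322 J.
W_total = 4545 + 2322 = 6866 J.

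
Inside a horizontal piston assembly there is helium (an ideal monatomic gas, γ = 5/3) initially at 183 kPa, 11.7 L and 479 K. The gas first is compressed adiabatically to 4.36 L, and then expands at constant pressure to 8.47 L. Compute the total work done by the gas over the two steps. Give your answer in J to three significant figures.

Step 1 (adiabatic): W = (P₁V₁ − P₂V₂)/(γ−1) = (2141 − 4135)/0.667 = -2990 J.
After step 1: P = 948.3 kPa, V = 4.36 L, T = 925 K.
Step 2 (isobaric): W = PΔV = (948.3 kPa)(8.47 − 4.36 L) = 3898 J.
W_total = -2990 + 3898 = 907.3 J.

W_total ≈ 907 J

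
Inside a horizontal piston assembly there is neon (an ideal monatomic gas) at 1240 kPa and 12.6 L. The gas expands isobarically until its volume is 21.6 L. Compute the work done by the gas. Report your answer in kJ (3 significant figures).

W ≈ 11.2 kJ

Isobaric: W = P ΔV.
W = (1240 kPa)(21.6 − 12.6 L) = (1240)(9) = 11160 J.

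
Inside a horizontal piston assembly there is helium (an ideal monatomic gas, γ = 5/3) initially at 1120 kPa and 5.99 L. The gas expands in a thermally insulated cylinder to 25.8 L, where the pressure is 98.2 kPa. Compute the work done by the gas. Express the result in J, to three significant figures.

Adiabatic: W = (P₁V₁ − P₂V₂)/(γ − 1) with γ = 5/3.
P₁V₁ = 6709 J, P₂V₂ = 2534 J.
W = (6709 − 2534) / 0.6667 = 6263 J.

W ≈ 6260 J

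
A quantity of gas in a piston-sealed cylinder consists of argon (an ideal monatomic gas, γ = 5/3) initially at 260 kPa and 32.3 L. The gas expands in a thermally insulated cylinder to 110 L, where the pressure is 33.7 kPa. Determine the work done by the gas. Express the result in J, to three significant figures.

W ≈ 7040 J

Adiabatic: W = (P₁V₁ − P₂V₂)/(γ − 1) with γ = 5/3.
P₁V₁ = 8398 J, P₂V₂ = 3707 J.
W = (8398 − 3707) / 0.6667 = 7036 J.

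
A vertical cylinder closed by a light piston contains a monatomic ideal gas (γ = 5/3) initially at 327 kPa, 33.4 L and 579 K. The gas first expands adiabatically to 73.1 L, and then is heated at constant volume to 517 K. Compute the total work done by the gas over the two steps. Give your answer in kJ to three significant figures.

W_total ≈ 6.66 kJ

Step 1 (adiabatic): W = (P₁V₁ − P₂V₂)/(γ−1) = (10922 − 6479)/0.667 = 6664 J.
Step 2 (isochoric): W = 0 (constant volume).
W_total = 6664 + 0 = 6664 J.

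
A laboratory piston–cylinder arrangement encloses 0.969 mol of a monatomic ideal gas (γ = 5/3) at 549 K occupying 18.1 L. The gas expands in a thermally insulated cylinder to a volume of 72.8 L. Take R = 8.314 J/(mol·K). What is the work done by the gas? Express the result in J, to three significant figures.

Adiabatic: TV^(γ−1) = const with γ = 5/3.
T₂ = T₁ (V₁/V₂)^(γ−1) = 549 × (18.1/72.8)^0.667 = 549 × 0.3954 = 217.1 K.
W_by = nCᵥ(T₁ − T₂) = (0.969)(12.47)(549 − 217.1) = 4011 J.

W ≈ 4010 J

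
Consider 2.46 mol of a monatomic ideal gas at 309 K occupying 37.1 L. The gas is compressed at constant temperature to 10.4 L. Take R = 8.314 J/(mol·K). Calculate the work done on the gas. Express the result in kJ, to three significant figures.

Isothermal: W = nRT ln(V₂/V₁).
W = (2.46)(8.314)(309) × ln(10.4/37.1)
  = 6320 × -1.272
W_by_gas = -8038 J; work on gas = −W_by = 8038 J.

W ≈ 8.04 kJ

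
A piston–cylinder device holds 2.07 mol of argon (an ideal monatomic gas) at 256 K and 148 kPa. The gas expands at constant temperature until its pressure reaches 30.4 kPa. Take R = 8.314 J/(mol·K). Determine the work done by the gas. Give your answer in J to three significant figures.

W ≈ 6970 J

Isothermal process: W = nRT ln(V₂/V₁) = nRT ln(P₁/P₂).
W = (2.07)(8.314)(256) × ln(148/30.4)
  = 4406 × ln(4.868) = 4406 × 1.583
W_by_gas = 6973 J.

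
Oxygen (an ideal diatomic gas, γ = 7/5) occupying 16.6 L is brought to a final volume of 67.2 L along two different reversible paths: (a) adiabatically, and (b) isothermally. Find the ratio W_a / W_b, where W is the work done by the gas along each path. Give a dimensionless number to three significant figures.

Path (a) adiabatic: W = P₁V₁(1 − (V₁/V₂)^(γ−1))/(γ−1) → W_a/(P₁V₁) = 1.071.
Path (b) isothermal: W = P₁V₁ ln(V₂/V₁) → W_b/(P₁V₁) = 1.398.
W_a / W_b = 1.071 / 1.398 = 0.7659.

W_a / W_b ≈ 0.766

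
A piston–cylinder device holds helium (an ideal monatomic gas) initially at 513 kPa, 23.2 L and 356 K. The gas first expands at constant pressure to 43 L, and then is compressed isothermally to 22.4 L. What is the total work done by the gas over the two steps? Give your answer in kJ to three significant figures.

W_total ≈ -4.23 kJ

Step 1 (isobaric): W = PΔV = (513 kPa)(43 − 23.2 L) = 10157 J.
After step 1: P = 513 kPa, V = 43 L, T = 659.8 K.
Step 2 (isothermal): W = P₁V₁ ln(V₂/V₁) = (22059) ln(22.4/43) = -14386 J.
W_total = 10157 − 14386 = -4228 J.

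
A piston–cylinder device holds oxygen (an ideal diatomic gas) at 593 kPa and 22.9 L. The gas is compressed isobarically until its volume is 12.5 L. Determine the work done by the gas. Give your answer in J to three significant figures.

Isobaric: W = P ΔV.
W = (593 kPa)(12.5 − 22.9 L) = (593)(-10.4) = -6167 J.

W ≈ -6170 J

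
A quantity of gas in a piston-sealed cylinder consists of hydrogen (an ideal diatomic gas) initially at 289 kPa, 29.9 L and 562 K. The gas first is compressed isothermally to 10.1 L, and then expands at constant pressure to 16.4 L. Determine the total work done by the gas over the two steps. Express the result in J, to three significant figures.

Step 1 (isothermal): W = P₁V₁ ln(V₂/V₁) = (8641) ln(10.1/29.9) = -9378 J.
After step 1: P = 855.6 kPa, V = 10.1 L, T = 562 K.
Step 2 (isobaric): W = PΔV = (855.6 kPa)(16.4 − 10.1 L) = 5390 J.
W_total = -9378 + 5390 = -3988 J.

W_total ≈ -3990 J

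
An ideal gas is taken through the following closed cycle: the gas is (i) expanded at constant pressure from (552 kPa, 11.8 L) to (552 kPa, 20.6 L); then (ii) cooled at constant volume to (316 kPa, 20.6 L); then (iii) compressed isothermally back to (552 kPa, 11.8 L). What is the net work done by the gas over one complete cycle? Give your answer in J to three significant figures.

Leg (i): W = PΔV = (552)(20.6 − 11.8) = 4858 J.
Leg (ii): W = 0.
Leg (iii): W = PᵢVᵢ ln(V_f/Vᵢ) = (6510) ln(11.8/20.6) = -3627 J.
W_net = 4858 − 3627 = 1231 J.

W_net ≈ 1230 J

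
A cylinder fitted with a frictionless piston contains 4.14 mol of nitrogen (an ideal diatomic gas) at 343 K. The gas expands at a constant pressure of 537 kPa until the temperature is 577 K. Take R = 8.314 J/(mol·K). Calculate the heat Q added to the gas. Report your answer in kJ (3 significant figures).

Isobaric: W = nRΔT = (4.14)(8.314)(234) = 8054 J.
ΔU = nCᵥΔT with Cᵥ = 5R/2: ΔU = (4.14)(20.79)(234) = 20136 J.
Q = ΔU + W = 20136 + 8054 = 28190 J.

Q ≈ 28.2 kJ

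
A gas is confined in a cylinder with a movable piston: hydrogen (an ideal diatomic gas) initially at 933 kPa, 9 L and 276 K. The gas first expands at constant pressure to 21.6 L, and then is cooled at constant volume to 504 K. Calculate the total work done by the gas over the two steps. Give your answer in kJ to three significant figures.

Step 1 (isobaric): W = PΔV = (933 kPa)(21.6 − 9 L) = 11756 J.
Step 2 (isochoric): W = 0 (constant volume).
W_total = 11756 + 0 = 11756 J.

W_total ≈ 11.8 kJ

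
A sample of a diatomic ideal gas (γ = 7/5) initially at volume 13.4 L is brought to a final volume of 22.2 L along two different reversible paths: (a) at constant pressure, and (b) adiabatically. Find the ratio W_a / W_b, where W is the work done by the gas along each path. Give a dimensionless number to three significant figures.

Path (a) isobaric: W = P₁(V₂ − V₁) → W_a/(P₁V₁) = 0.6567.
Path (b) adiabatic: W = P₁V₁(1 − (V₁/V₂)^(γ−1))/(γ−1) → W_b/(P₁V₁) = 0.4571.
W_a / W_b = 0.6567 / 0.4571 = 1.437.

W_a / W_b ≈ 1.44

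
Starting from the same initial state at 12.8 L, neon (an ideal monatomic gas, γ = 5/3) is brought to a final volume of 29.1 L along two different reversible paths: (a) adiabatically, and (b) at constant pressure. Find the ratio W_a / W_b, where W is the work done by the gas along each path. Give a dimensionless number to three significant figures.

W_a / W_b ≈ 0.497

Path (a) adiabatic: W = P₁V₁(1 − (V₁/V₂)^(γ−1))/(γ−1) → W_a/(P₁V₁) = 0.6324.
Path (b) isobaric: W = P₁(V₂ − V₁) → W_b/(P₁V₁) = 1.273.
W_a / W_b = 0.6324 / 1.273 = 0.4966.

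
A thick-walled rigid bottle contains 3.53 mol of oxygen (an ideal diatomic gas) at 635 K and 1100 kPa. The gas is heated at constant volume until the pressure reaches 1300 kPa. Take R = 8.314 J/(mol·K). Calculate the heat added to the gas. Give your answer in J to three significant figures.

Q ≈ 8470 J

Constant volume ⇒ W = 0, so Q = ΔU = nCᵥΔT with Cᵥ = 5R/2 = 20.79 J/(mol·K).
At constant V, T₂/T₁ = P₂/P₁ ⇒ ΔT = T₁(P₂/P₁ − 1) = 635·(1300/1100 − 1) = 115.5 K.
ΔU = (3.53)(20.79)(115.5) = 8471 J.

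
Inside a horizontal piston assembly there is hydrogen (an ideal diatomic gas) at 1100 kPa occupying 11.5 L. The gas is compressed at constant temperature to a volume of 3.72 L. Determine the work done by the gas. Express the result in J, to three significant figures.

W ≈ -14300 J

Isothermal: W = nRT ln(V₂/V₁) = P₁V₁ ln(V₂/V₁).
P₁V₁ = (1100 kPa)(11.5 L) = 12650 J.
W = 12650 × ln(3.72/11.5) = 12650 × -1.129
W_by_gas = -14277 J.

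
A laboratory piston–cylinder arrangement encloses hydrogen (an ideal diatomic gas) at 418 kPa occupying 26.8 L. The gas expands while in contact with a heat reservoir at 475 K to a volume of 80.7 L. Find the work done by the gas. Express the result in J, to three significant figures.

W ≈ 12300 J

Isothermal: W = nRT ln(V₂/V₁) = P₁V₁ ln(V₂/V₁).
P₁V₁ = (418 kPa)(26.8 L) = 11202 J.
W = 11202 × ln(80.7/26.8) = 11202 × 1.102
W_by_gas = 12349 J.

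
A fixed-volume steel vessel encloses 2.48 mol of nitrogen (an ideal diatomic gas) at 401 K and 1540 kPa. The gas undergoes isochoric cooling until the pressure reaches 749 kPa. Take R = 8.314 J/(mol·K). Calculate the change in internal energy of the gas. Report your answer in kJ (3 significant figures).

ΔU ≈ -10.6 kJ

Constant volume ⇒ W = 0, so Q = ΔU = nCᵥΔT with Cᵥ = 5R/2 = 20.79 J/(mol·K).
At constant V, T₂/T₁ = P₂/P₁ ⇒ ΔT = T₁(P₂/P₁ − 1) = 401·(749/1540 − 1) = -206 K.
ΔU = (2.48)(20.79)(-206) = -10617 J.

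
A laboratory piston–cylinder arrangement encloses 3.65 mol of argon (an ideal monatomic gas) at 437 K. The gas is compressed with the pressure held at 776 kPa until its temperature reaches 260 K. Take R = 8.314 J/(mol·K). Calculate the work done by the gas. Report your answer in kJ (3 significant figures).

Isobaric: W = P ΔV = nR ΔT.
W = (3.65)(8.314)(260 − 437) = -5371 J.

W ≈ -5.37 kJ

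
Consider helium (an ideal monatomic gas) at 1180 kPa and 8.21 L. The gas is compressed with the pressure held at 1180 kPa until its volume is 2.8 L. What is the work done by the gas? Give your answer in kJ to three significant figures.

Isobaric: W = P ΔV.
W = (1180 kPa)(2.8 − 8.21 L) = (1180)(-5.41) = -6384 J.

W ≈ -6.38 kJ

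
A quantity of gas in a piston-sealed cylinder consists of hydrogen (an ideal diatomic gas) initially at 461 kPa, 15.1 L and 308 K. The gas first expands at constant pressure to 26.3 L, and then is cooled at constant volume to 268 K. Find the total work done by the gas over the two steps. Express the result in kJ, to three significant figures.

W_total ≈ 5.16 kJ

Step 1 (isobaric): W = PΔV = (461 kPa)(26.3 − 15.1 L) = 5163 J.
Step 2 (isochoric): W = 0 (constant volume).
W_total = 5163 + 0 = 5163 J.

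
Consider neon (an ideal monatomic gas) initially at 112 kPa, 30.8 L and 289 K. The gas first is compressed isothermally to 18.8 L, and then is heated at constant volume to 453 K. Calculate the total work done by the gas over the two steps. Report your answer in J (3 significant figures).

W_total ≈ -1700 J

Step 1 (isothermal): W = P₁V₁ ln(V₂/V₁) = (3450) ln(18.8/30.8) = -1703 J.
Step 2 (isochoric): W = 0 (constant volume).
W_total = -1703 + 0 = -1703 J.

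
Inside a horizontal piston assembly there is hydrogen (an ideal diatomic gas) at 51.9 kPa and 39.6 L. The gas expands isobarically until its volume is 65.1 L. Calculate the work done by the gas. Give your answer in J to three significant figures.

W ≈ 1320 J

Isobaric: W = P ΔV.
W = (51.9 kPa)(65.1 − 39.6 L) = (51.9)(25.5) = 1323 J.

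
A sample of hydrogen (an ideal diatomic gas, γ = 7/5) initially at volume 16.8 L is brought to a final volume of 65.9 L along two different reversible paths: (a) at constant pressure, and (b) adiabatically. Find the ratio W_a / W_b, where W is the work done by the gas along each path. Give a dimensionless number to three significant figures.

W_a / W_b ≈ 2.78

Path (a) isobaric: W = P₁(V₂ − V₁) → W_a/(P₁V₁) = 2.923.
Path (b) adiabatic: W = P₁V₁(1 − (V₁/V₂)^(γ−1))/(γ−1) → W_b/(P₁V₁) = 1.053.
W_a / W_b = 2.923 / 1.053 = 2.776.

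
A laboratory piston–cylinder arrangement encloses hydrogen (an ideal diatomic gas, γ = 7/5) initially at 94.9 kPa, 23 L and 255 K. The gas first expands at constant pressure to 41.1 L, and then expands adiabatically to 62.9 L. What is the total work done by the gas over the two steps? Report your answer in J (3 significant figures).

Step 1 (isobaric): W = PΔV = (94.9 kPa)(41.1 − 23 L) = 1718 J.
After step 1: P = 94.9 kPa, V = 41.1 L, T = 455.7 K.
Step 2 (adiabatic): W = (P₁V₁ − P₂V₂)/(γ−1) = (3900 − 3290)/0.4 = 1526 J.
W_total = 1718 + 1526 = 3244 J.

W_total ≈ 3240 J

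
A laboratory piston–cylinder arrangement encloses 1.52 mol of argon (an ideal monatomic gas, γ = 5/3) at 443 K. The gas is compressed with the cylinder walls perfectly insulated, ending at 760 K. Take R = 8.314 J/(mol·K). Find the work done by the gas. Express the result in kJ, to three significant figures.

Adiabatic ⇒ Q = 0, so W_by = −ΔU = nCᵥ(T₁ − T₂).
Cᵥ = 3R/2 = 12.47 J/(mol·K).
W = (1.52)(12.47)(443 − 760) = -6009 J.

W ≈ -6.01 kJ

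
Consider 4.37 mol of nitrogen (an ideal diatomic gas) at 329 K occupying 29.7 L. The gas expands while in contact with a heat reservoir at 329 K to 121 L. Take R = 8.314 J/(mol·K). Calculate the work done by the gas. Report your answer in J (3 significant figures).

Isothermal: W = nRT ln(V₂/V₁).
W = (4.37)(8.314)(329) × ln(121/29.7)
  = 11953 × 1.405
W_by_gas = 16790 J.

W ≈ 16800 J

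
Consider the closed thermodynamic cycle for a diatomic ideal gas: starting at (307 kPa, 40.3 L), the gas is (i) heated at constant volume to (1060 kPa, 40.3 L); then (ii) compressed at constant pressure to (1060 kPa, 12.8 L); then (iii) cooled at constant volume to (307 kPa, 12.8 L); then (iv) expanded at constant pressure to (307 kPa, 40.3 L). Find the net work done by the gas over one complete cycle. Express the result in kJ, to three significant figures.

Constant-volume legs do no work.
W(ii) = (1060)(12.8 − 40.3) = -29150 J; W(iv) = (307)(40.3 − 12.8) = 8442 J.
W_net = -29150 + 8442 = -20708 J (the counter-clockwise enclosed area).

W_net ≈ -20.7 kJ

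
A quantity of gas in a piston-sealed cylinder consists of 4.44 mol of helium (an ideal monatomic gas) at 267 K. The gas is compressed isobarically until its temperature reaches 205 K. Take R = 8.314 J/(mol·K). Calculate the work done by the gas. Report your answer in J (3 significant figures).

Isobaric: W = P ΔV = nR ΔT.
W = (4.44)(8.314)(205 − 267) = -2289 J.

W ≈ -2290 J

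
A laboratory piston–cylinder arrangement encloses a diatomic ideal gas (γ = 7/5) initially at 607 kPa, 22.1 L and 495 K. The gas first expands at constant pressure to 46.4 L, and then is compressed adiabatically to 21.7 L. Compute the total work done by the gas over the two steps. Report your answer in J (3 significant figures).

Step 1 (isobaric): W = PΔV = (607 kPa)(46.4 − 22.1 L) = 14750 J.
After step 1: P = 607 kPa, V = 46.4 L, T = 1039 K.
Step 2 (adiabatic): W = (P₁V₁ − P₂V₂)/(γ−1) = (28165 − 38171)/0.4 = -25015 J.
W_total = 14750 − 25015 = -10265 J.

W_total ≈ -10300 J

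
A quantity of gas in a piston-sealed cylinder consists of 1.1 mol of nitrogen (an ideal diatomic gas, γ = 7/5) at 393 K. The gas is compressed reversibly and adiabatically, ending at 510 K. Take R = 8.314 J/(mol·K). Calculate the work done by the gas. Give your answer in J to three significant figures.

W ≈ -2680 J

Adiabatic ⇒ Q = 0, so W_by = −ΔU = nCᵥ(T₁ − T₂).
Cᵥ = 5R/2 = 20.79 J/(mol·K).
W = (1.1)(20.79)(393 − 510) = -2675 J.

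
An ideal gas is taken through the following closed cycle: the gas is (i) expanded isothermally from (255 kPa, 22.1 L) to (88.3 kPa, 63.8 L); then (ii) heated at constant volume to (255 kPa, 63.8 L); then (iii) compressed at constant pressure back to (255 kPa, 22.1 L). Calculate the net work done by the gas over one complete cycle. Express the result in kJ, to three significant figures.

Leg (i): W = PᵢVᵢ ln(V_f/Vᵢ) = (5636) ln(63.8/22.1) = 5975 J.
Leg (ii): W = 0.
Leg (iii): W = PΔV = (255)(22.1 − 63.8) = -10633 J.
W_net = 5975 − 10633 = -4659 J.

W_net ≈ -4.66 kJ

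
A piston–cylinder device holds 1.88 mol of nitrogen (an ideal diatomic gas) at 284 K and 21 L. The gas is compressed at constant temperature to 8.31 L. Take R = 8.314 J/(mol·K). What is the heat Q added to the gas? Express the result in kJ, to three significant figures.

Q ≈ -4.12 kJ

Isothermal ⇒ ΔU = 0, so Q = W = nRT ln(V₂/V₁).
Q = (1.88)(8.314)(284) ln(8.31/21) = 4439 × -0.9271 = -4115 J.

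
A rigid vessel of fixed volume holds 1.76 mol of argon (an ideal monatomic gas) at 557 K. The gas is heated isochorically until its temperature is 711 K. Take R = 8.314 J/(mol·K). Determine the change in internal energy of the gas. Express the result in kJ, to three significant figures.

ΔU ≈ 3.38 kJ

Constant volume ⇒ W = 0, so Q = ΔU = nCᵥΔT with Cᵥ = 3R/2 = 12.47 J/(mol·K).
ΔU = (1.76)(12.47)(711 − 557) = 3380 J.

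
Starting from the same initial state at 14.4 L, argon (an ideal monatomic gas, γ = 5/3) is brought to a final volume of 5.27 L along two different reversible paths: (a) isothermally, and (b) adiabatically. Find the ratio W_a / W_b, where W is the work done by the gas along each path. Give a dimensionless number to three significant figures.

Path (a) isothermal: W = P₁V₁ ln(V₂/V₁) → W_a/(P₁V₁) = -1.005.
Path (b) adiabatic: W = P₁V₁(1 − (V₁/V₂)^(γ−1))/(γ−1) → W_b/(P₁V₁) = -1.432.
W_a / W_b = -1.005 / -1.432 = 0.7021.

W_a / W_b ≈ 0.702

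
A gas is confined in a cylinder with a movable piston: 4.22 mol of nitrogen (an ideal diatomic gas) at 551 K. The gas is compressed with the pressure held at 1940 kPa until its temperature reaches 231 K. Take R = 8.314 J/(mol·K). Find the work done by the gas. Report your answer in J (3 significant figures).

W ≈ -11200 J

Isobaric: W = P ΔV = nR ΔT.
W = (4.22)(8.314)(231 − 551) = -11227 J.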